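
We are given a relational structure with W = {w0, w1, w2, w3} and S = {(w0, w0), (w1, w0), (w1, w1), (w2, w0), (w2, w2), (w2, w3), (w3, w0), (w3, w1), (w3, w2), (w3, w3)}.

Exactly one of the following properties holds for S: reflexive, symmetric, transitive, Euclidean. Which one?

reflexive

Reflexive: yes — every world is S-related to itself.
Symmetric: no — w1 S w0 but not w0 S w1.
Transitive: no — w2 S w3 and w3 S w1, but not w2 S w1.
Euclidean: no — w2 S w0 and w2 S w3, but not w0 S w3.
Only reflexive holds.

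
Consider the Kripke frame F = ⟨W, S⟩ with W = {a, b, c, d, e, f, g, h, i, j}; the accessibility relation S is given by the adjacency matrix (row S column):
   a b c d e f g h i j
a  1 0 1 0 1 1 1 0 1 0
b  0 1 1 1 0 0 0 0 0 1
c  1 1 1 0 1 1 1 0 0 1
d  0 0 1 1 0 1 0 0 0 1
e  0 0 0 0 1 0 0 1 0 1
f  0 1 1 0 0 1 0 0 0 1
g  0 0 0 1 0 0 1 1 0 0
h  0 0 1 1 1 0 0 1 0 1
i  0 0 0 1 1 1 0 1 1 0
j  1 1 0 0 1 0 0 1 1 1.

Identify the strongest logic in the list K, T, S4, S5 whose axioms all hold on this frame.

T

Reflexive (axiom T): yes — every world is S-related to itself.
Transitive (axiom 4): no — a S c and c S b, but not a S b.
Euclidean (axiom 5): no — a S c and a S i, but not c S i.
So F validates K, T; S4 would additionally require S to be transitive. The strongest is T.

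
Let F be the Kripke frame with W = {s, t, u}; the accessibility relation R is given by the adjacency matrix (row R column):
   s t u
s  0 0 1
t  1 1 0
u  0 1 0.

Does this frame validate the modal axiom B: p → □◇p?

The schema B characterises exactly the symmetric frames.
Symmetric: no — s R u but not u R s.

No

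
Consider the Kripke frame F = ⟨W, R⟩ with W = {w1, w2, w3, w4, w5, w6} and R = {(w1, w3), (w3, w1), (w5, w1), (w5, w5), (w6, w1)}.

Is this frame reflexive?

No

Reflexive: no — w1 is not related to itself.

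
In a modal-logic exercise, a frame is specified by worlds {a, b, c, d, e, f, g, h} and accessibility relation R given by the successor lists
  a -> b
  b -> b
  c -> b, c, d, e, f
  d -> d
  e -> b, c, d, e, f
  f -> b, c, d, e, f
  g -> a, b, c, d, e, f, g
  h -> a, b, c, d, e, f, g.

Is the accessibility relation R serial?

Yes

Serial: yes — every world has a successor (e.g. a R b).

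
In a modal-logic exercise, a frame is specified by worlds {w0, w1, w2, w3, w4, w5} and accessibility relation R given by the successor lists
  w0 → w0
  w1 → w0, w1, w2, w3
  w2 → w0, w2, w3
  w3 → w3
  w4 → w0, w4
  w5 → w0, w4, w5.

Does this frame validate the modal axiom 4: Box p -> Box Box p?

Axiom 4 corresponds to the accessibility relation being transitive.
Transitive: yes — every two-step R-path is closed by a direct edge.

Yes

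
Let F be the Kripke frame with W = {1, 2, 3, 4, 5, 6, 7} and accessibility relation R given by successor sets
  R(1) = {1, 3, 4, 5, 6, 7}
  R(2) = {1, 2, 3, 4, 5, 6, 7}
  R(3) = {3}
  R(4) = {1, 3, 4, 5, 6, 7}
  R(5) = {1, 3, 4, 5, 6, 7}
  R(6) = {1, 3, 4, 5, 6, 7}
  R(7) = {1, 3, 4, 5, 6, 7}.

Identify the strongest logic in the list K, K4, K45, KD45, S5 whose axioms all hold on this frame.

Transitive (axiom 4): yes — every two-step R-path is closed by a direct edge.
Euclidean (axiom 5): no — 1 R 3 and 1 R 4, but not 3 R 4.
Serial (axiom D): yes — every world has a successor (e.g. 1 R 1).
Reflexive (axiom T): yes — every world is R-related to itself.
So F validates K, K4; K45 would additionally require R to be Euclidean. The strongest is K4.

K4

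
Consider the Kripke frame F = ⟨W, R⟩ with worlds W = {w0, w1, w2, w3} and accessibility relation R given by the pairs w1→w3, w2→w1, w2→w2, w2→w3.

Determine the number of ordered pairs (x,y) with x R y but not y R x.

Enumerating: (w1,w3), (w2,w1), (w2,w3).

3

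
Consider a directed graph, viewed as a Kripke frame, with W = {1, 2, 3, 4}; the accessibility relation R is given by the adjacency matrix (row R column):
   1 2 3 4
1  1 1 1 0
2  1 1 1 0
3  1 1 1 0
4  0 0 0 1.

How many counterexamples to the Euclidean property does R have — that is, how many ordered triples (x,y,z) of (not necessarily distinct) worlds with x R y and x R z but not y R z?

0

R is Euclidean; there are no such tuples.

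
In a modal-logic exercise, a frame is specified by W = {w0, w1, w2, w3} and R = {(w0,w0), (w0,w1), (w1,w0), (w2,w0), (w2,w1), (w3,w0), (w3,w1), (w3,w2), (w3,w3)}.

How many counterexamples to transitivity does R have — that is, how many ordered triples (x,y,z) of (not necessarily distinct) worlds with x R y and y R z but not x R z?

1

Enumerating: (w1,w0,w1).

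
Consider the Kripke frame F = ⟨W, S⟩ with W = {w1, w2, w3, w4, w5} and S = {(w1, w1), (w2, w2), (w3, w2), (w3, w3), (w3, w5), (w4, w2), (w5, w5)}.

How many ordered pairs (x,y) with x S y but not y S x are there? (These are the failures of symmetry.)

Enumerating: (w3,w2), (w3,w5), (w4,w2).

3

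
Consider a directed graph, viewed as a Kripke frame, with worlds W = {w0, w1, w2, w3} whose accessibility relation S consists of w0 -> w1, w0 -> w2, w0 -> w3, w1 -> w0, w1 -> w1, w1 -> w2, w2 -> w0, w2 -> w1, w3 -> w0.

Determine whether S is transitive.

Transitive: no — w1 S w0 and w0 S w3, but not w1 S w3.

No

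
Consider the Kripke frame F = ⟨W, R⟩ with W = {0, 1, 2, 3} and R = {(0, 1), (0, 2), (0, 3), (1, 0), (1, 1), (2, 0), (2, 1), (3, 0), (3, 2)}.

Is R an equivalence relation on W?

No

Reflexive: no — 0 is not related to itself.
Symmetric: no — 2 R 1 but not 1 R 2.
Transitive: no — 1 R 0 and 0 R 2, but not 1 R 2.
So R is not an equivalence relation.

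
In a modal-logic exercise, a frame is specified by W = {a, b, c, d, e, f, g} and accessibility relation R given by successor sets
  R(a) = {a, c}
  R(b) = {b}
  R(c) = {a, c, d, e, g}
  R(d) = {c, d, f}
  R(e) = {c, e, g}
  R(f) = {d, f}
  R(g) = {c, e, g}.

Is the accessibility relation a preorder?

No

Reflexive: yes — every world is R-related to itself.
Transitive: no — a R c and c R d, but not a R d.
So R is not a preorder.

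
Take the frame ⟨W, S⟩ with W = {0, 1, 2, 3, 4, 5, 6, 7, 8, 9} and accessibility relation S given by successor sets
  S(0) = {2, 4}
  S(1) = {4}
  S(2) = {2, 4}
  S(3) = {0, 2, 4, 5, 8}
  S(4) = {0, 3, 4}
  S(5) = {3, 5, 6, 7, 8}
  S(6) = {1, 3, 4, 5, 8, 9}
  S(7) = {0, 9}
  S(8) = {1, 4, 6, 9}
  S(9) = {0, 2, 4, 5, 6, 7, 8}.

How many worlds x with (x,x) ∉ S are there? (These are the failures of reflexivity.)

Enumerating: 0, 1, 3, 6, 7, 8, 9.

7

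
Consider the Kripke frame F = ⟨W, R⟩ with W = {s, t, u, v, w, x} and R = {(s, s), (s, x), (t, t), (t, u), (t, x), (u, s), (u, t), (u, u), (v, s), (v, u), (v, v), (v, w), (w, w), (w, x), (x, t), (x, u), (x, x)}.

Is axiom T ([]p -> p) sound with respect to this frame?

Yes

Axiom T corresponds to the accessibility relation being reflexive.
Reflexive: yes — every world is R-related to itself.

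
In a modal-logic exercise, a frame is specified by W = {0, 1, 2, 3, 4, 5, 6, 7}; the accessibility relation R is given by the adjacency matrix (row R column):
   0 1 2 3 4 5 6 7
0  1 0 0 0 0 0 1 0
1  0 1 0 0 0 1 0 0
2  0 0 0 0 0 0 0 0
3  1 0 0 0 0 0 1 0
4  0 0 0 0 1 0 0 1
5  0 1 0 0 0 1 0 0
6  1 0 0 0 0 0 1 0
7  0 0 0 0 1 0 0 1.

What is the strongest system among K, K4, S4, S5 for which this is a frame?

Transitive (axiom 4): yes — every two-step R-path is closed by a direct edge.
Reflexive (axiom T): no — 2 is not related to itself.
Euclidean (axiom 5): yes — any two successors of a common world are R-related.
So F validates K, K4; S4 would additionally require R to be reflexive. The strongest is K4.

K4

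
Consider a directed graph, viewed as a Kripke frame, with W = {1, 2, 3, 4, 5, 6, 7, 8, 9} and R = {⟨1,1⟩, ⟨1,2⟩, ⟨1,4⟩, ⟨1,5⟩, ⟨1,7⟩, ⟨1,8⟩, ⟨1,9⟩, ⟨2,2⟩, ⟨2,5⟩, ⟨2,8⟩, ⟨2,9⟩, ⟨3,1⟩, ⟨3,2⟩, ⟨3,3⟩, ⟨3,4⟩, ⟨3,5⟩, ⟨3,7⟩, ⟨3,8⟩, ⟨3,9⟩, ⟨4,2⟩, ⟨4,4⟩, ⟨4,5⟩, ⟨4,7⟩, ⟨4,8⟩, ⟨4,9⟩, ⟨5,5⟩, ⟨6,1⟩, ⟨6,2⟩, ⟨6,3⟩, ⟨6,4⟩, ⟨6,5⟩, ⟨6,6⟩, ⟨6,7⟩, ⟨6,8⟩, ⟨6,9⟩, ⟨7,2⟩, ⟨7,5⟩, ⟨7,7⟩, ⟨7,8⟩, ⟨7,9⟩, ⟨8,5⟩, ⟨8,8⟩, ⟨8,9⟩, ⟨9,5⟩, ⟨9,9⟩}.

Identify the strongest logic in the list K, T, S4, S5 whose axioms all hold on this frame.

S4

Reflexive (axiom T): yes — every world is R-related to itself.
Transitive (axiom 4): yes — every two-step R-path is closed by a direct edge.
Euclidean (axiom 5): no — 1 R 2 and 1 R 4, but not 2 R 4.
So F validates K, T, S4; S5 would additionally require R to be Euclidean. The strongest is S4.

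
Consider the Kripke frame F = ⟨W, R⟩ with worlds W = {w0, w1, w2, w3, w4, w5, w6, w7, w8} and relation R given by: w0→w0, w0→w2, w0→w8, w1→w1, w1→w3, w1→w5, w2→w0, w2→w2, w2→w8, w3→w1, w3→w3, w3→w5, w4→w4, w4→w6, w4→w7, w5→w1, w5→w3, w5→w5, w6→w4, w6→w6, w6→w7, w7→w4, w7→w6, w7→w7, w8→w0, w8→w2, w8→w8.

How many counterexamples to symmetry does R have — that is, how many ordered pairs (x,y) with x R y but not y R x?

R is symmetric; there are no such tuples.

0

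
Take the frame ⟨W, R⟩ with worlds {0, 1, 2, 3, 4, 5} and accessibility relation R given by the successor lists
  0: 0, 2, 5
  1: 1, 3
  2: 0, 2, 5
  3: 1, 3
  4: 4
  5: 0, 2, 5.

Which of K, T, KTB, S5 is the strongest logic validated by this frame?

S5

Reflexive (axiom T): yes — every world is R-related to itself.
Symmetric (axiom B): yes — every pair in R has its reverse in R.
Euclidean (axiom 5): yes — any two successors of a common world are R-related.
So F validates K, T, KTB, S5. The strongest is S5.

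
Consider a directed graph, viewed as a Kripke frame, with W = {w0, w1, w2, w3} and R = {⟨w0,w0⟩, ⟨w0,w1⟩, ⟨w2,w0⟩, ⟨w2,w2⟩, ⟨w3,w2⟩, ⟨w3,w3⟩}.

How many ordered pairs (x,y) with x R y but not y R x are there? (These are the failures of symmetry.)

Enumerating: (w0,w1), (w2,w0), (w3,w2).

3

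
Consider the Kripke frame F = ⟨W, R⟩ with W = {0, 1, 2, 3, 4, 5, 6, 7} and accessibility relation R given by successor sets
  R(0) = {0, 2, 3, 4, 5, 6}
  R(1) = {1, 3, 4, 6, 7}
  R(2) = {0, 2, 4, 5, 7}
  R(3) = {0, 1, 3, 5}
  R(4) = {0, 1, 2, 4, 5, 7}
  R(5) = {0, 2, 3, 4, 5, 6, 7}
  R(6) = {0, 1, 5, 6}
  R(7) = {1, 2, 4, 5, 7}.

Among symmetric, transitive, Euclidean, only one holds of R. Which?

Symmetric: yes — every pair in R has its reverse in R.
Transitive: no — 0 R 2 and 2 R 7, but not 0 R 7.
Euclidean: no — 0 R 2 and 0 R 3, but not 2 R 3.
Only symmetric holds.

symmetric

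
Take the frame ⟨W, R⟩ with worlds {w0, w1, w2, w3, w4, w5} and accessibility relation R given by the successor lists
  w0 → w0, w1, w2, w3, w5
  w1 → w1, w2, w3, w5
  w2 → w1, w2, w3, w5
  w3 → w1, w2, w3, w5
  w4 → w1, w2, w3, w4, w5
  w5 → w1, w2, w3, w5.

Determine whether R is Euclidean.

Euclidean: no — w0 R w1 and w0 R w0, but not w1 R w0.

No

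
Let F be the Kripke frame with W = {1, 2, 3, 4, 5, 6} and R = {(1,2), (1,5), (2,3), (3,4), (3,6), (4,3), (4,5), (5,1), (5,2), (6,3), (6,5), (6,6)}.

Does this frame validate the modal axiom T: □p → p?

Axiom T corresponds to the accessibility relation being reflexive.
Reflexive: no — 1 is not related to itself.

No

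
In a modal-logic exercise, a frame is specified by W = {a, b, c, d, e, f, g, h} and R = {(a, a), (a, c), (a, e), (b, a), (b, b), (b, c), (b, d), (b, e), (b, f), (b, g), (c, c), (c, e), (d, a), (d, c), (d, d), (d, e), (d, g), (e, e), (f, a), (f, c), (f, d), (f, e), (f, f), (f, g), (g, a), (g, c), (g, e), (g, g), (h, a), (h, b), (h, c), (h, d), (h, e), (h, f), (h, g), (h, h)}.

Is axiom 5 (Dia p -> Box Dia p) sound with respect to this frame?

No

By correspondence theory, 5 is valid on a frame iff R is Euclidean.
Euclidean: no — a R e and a R c, but not e R c.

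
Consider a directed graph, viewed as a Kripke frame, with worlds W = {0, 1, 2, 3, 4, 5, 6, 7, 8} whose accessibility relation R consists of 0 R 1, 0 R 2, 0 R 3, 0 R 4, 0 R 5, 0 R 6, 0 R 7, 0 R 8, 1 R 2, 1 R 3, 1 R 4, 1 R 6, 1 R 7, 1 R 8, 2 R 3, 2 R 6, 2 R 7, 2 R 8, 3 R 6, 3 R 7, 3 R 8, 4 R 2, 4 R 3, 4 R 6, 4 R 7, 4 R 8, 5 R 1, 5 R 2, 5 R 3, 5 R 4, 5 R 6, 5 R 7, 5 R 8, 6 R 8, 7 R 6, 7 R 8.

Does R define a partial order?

Reflexive: no — 0 is not related to itself.
Transitive: yes — every two-step R-path is closed by a direct edge.
Antisymmetric: yes — no distinct pair is related both ways.
So R is not a partial order.

No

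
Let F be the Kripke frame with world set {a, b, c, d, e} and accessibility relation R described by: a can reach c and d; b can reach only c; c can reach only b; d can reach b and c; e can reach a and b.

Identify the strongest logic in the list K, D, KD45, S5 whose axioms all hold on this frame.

D

Serial (axiom D): yes — every world has a successor (e.g. a R c).
Euclidean (axiom 5): no — a R c and a R d, but not c R d.
Transitive (axiom 4): no — a R c and c R b, but not a R b.
Reflexive (axiom T): no — a is not related to itself.
So F validates K, D; KD45 would additionally require R to be Euclidean and transitive. The strongest is D.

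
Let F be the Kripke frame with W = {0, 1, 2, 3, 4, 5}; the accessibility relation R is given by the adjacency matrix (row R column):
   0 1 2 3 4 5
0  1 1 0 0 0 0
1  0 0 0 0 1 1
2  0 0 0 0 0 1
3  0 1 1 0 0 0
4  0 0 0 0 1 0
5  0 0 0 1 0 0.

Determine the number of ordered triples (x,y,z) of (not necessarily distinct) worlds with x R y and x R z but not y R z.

Enumerating: (0,1,0), (0,1,1), (1,4,5), (1,5,4), (1,5,5), (2,5,5), (3,1,1), (3,1,2), (3,2,1), (3,2,2), (5,3,3).

11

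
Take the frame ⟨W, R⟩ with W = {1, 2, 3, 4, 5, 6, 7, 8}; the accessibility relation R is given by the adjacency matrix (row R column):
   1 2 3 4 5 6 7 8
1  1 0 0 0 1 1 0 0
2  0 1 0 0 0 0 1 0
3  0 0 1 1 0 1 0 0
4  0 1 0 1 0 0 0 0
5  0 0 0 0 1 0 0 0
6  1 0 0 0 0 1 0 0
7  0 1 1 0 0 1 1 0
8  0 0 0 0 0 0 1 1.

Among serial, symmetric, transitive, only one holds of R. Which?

serial

Serial: yes — every world has a successor (e.g. 1 R 1).
Symmetric: no — 1 R 5 but not 5 R 1.
Transitive: no — 2 R 7 and 7 R 3, but not 2 R 3.
Only serial holds.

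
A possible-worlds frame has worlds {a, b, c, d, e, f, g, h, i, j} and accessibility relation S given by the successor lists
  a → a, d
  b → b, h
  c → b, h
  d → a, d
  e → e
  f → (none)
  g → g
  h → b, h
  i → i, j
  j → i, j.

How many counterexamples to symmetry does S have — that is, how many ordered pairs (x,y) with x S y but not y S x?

2

Enumerating: (c,b), (c,h).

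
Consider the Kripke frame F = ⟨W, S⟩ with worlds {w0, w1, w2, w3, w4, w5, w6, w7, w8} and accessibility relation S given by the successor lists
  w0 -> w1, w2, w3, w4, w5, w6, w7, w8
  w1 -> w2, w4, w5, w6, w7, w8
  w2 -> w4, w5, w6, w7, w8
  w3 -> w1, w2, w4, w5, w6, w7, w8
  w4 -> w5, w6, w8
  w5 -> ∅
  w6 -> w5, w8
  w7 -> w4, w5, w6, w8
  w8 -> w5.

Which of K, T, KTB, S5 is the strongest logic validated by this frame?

Reflexive (axiom T): no — w0 is not related to itself.
Symmetric (axiom B): no — w0 S w1 but not w1 S w0.
Euclidean (axiom 5): no — w0 S w1 and w0 S w3, but not w1 S w3.
So F validates K; T would additionally require S to be reflexive. The strongest is K.

K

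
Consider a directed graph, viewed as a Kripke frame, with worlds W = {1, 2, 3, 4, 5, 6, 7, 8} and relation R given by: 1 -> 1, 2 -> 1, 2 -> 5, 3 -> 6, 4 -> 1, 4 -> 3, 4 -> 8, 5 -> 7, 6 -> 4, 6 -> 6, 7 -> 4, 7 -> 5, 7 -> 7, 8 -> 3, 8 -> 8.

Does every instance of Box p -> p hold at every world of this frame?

Axiom T corresponds to the accessibility relation being reflexive.
Reflexive: no — 2 is not related to itself.

No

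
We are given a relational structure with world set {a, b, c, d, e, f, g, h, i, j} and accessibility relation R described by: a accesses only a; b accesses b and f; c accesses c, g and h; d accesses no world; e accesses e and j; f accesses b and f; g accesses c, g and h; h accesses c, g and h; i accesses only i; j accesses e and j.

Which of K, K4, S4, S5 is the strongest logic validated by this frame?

K4

Transitive (axiom 4): yes — every two-step R-path is closed by a direct edge.
Reflexive (axiom T): no — d is not related to itself.
Euclidean (axiom 5): yes — any two successors of a common world are R-related.
So F validates K, K4; S4 would additionally require R to be reflexive. The strongest is K4.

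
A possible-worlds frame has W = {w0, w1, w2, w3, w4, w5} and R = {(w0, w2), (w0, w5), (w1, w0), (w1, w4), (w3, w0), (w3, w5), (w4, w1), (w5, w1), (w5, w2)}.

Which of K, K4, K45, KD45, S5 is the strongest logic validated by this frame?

Transitive (axiom 4): no — w0 R w5 and w5 R w1, but not w0 R w1.
Euclidean (axiom 5): no — w0 R w2 and w0 R w5, but not w2 R w5.
Serial (axiom D): no — w2 has no R-successor.
Reflexive (axiom T): no — w0 is not related to itself.
So F validates K; K4 would additionally require R to be transitive. The strongest is K.

K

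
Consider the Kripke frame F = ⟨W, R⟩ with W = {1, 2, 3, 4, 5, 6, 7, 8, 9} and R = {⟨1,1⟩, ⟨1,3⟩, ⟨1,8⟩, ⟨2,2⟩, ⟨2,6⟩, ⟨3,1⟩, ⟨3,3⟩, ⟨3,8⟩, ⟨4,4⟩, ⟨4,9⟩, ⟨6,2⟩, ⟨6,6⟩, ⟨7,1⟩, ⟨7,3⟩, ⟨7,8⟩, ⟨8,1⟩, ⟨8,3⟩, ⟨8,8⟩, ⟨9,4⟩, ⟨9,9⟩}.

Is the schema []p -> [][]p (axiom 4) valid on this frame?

Axiom 4 corresponds to the accessibility relation being transitive.
Transitive: yes — every two-step R-path is closed by a direct edge.

Yes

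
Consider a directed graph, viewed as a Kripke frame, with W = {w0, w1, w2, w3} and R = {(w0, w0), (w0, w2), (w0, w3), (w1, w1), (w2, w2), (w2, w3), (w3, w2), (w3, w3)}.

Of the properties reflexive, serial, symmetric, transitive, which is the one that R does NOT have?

Reflexive: yes — every world is R-related to itself.
Serial: yes — every world has a successor (e.g. w0 R w0).
Symmetric: no — w0 R w2 but not w2 R w0.
Transitive: yes — every two-step R-path is closed by a direct edge.
Only symmetric fails.

symmetric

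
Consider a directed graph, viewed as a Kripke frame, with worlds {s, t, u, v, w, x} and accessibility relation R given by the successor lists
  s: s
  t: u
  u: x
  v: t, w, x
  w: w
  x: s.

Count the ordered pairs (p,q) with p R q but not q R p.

6

Enumerating: (t,u), (u,x), (v,t), (v,w), (v,x), (x,s).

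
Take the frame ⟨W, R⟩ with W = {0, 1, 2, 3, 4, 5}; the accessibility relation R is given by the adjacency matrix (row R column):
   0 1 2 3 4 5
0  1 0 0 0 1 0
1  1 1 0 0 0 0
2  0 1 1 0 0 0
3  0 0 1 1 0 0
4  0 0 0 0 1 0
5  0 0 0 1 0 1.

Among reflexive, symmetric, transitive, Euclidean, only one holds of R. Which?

Reflexive: yes — every world is R-related to itself.
Symmetric: no — 0 R 4 but not 4 R 0.
Transitive: no — 1 R 0 and 0 R 4, but not 1 R 4.
Euclidean: no — 0 R 4 and 0 R 0, but not 4 R 0.
Only reflexive holds.

reflexive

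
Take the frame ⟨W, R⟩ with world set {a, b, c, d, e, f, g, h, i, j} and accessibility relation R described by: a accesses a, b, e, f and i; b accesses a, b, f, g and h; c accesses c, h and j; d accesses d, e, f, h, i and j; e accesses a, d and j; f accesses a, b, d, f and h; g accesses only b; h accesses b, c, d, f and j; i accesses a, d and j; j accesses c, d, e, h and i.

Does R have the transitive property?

Transitive: no — a R b and b R g, but not a R g.

No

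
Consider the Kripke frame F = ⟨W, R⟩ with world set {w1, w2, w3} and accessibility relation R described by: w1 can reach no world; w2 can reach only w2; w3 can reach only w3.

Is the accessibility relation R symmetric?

Yes

Symmetric: yes — every pair in R has its reverse in R.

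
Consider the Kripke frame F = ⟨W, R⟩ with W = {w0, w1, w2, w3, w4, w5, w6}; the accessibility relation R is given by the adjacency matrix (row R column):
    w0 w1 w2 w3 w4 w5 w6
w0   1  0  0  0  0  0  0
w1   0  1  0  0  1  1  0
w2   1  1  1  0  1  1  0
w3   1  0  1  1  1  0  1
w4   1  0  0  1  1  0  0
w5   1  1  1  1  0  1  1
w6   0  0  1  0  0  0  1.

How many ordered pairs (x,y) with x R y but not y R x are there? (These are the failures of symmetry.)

Enumerating: (w1,w4), (w2,w0), (w2,w1), (w2,w4), (w3,w0), (w3,w2), (w3,w6), (w4,w0), (w5,w0), (w5,w3), (w5,w6), (w6,w2).

12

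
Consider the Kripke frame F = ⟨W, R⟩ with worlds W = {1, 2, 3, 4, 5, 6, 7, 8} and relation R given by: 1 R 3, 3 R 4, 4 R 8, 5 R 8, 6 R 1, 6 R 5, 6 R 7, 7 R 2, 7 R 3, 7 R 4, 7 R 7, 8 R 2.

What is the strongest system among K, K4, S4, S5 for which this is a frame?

Transitive (axiom 4): no — 1 R 3 and 3 R 4, but not 1 R 4.
Reflexive (axiom T): no — 1 is not related to itself.
Euclidean (axiom 5): no — 6 R 1 and 6 R 5, but not 1 R 5.
So F validates K; K4 would additionally require R to be transitive. The strongest is K.

K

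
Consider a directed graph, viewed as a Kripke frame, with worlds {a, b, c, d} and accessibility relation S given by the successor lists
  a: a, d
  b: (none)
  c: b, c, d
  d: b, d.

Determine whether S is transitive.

No

Transitive: no — a S d and d S b, but not a S b.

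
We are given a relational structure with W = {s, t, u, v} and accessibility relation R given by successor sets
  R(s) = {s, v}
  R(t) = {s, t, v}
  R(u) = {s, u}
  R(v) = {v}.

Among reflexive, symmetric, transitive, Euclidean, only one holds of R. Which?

Reflexive: yes — every world is R-related to itself.
Symmetric: no — s R v but not v R s.
Transitive: no — u R s and s R v, but not u R v.
Euclidean: no — t R v and t R s, but not v R s.
Only reflexive holds.

reflexive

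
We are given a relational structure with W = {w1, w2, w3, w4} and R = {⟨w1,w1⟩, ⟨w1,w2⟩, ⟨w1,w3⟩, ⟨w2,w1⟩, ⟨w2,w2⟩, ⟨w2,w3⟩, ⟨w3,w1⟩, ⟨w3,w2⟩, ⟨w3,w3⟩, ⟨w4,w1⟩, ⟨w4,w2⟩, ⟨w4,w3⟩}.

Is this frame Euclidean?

Euclidean: yes — any two successors of a common world are R-related.

Yes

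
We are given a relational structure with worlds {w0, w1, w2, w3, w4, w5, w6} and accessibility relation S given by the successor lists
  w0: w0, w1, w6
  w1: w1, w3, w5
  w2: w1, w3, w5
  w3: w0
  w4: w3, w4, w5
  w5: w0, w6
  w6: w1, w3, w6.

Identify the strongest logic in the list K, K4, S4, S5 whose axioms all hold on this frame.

K

Transitive (axiom 4): no — w0 S w1 and w1 S w3, but not w0 S w3.
Reflexive (axiom T): no — w2 is not related to itself.
Euclidean (axiom 5): no — w0 S w1 and w0 S w6, but not w1 S w6.
So F validates K; K4 would additionally require S to be transitive. The strongest is K.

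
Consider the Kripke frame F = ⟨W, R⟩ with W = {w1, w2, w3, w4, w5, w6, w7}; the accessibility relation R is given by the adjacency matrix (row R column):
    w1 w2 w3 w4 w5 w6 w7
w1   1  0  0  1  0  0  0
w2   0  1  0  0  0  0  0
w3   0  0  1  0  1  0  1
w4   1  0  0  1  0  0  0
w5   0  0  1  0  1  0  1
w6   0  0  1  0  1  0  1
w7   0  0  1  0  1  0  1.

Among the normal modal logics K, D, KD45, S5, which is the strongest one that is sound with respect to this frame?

KD45

Serial (axiom D): yes — every world has a successor (e.g. w1 R w1).
Euclidean (axiom 5): yes — any two successors of a common world are R-related.
Transitive (axiom 4): yes — every two-step R-path is closed by a direct edge.
Reflexive (axiom T): no — w6 is not related to itself.
So F validates K, D, KD45; S5 would additionally require R to be reflexive. The strongest is KD45.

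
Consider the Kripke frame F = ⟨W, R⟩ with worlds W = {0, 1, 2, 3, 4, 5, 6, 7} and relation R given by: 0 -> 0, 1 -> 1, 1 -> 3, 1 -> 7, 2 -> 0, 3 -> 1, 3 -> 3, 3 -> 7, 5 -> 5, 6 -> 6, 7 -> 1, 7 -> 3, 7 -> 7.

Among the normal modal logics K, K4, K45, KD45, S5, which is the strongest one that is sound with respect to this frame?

K45

Transitive (axiom 4): yes — every two-step R-path is closed by a direct edge.
Euclidean (axiom 5): yes — any two successors of a common world are R-related.
Serial (axiom D): no — 4 has no R-successor.
Reflexive (axiom T): no — 2 is not related to itself.
So F validates K, K4, K45; KD45 would additionally require R to be serial. The strongest is K45.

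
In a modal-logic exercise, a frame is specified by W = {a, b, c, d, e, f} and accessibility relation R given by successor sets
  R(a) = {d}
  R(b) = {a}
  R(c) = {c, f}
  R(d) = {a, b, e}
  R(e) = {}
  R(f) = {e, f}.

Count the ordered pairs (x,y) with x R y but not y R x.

5

Enumerating: (b,a), (c,f), (d,b), (d,e), (f,e).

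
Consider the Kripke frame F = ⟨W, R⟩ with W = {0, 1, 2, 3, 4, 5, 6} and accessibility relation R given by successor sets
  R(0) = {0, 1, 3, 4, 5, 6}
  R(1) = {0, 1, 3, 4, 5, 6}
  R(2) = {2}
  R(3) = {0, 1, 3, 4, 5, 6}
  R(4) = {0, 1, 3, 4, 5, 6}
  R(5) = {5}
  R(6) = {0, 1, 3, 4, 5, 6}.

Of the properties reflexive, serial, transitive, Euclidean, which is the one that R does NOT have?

Euclidean

Reflexive: yes — every world is R-related to itself.
Serial: yes — every world has a successor (e.g. 0 R 0).
Transitive: yes — every two-step R-path is closed by a direct edge.
Euclidean: no — 0 R 5 and 0 R 1, but not 5 R 1.
Only Euclidean fails.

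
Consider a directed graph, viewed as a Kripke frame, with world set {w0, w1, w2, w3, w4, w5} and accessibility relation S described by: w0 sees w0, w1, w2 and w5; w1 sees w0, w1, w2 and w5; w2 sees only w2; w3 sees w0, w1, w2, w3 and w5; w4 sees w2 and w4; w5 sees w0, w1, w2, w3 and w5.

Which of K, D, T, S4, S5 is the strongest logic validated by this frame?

T

Serial (axiom D): yes — every world has a successor (e.g. w0 S w0).
Reflexive (axiom T): yes — every world is S-related to itself.
Transitive (axiom 4): no — w0 S w5 and w5 S w3, but not w0 S w3.
Euclidean (axiom 5): no — w0 S w2 and w0 S w1, but not w2 S w1.
So F validates K, D, T; S4 would additionally require S to be transitive. The strongest is T.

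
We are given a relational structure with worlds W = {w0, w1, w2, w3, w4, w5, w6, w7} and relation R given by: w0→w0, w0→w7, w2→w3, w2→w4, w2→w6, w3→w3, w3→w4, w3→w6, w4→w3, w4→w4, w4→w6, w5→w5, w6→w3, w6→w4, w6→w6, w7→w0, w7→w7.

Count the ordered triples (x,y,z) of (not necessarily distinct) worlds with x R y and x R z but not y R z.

R is Euclidean; there are no such tuples.

0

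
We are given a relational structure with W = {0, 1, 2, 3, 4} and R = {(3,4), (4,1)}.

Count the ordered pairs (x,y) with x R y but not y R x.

Enumerating: (3,4), (4,1).

2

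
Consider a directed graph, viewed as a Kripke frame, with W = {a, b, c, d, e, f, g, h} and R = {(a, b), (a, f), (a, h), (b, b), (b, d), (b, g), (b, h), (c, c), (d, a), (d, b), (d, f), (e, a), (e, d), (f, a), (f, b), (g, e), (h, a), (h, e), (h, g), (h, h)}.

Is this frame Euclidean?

No

Euclidean: no — a R b and a R f, but not b R f.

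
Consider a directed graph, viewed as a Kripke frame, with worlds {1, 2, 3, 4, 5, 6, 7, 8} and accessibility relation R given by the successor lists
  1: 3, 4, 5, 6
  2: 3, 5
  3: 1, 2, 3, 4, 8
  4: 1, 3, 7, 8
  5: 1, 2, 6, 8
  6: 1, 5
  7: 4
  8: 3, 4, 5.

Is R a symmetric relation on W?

Symmetric: yes — every pair in R has its reverse in R.

Yes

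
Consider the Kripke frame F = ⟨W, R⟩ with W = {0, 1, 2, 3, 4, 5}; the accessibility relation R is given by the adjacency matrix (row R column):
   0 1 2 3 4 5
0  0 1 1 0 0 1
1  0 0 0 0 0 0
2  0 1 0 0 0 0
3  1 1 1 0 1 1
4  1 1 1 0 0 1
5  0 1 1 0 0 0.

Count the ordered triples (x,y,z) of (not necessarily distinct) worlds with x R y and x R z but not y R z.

35

Enumerating: (0,1,1), (0,1,2), (0,1,5), (0,2,2), (0,2,5), (0,5,5), (2,1,1), (3,0,0), (3,0,4), (3,1,0), (3,1,1), (3,1,2), … and 23 more.
Total: 35.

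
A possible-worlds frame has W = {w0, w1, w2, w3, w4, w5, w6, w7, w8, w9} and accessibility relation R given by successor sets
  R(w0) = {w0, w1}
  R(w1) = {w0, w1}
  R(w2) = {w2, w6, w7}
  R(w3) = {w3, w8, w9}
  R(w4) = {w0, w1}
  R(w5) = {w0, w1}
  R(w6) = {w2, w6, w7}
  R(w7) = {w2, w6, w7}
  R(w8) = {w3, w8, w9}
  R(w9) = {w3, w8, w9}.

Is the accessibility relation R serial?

Yes

Serial: yes — every world has a successor (e.g. w0 R w0).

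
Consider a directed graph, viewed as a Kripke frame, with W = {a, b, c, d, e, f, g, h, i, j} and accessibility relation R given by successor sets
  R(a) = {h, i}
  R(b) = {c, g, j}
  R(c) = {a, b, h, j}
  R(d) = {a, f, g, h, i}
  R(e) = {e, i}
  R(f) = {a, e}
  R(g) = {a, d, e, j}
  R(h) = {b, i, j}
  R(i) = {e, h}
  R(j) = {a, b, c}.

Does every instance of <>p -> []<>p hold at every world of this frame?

No

Axiom 5 corresponds to the accessibility relation being Euclidean.
Euclidean: no — b R c and b R g, but not c R g.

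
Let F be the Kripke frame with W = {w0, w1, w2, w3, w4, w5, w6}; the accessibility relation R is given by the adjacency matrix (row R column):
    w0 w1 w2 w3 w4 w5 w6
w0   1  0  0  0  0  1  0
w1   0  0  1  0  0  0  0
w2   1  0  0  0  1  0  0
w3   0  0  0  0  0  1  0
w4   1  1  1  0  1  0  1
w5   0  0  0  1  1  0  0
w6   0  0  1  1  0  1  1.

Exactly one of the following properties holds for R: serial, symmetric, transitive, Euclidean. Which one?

Serial: yes — every world has a successor (e.g. w0 R w0).
Symmetric: no — w0 R w5 but not w5 R w0.
Transitive: no — w0 R w5 and w5 R w3, but not w0 R w3.
Euclidean: no — w2 R w0 and w2 R w4, but not w0 R w4.
Only serial holds.

serial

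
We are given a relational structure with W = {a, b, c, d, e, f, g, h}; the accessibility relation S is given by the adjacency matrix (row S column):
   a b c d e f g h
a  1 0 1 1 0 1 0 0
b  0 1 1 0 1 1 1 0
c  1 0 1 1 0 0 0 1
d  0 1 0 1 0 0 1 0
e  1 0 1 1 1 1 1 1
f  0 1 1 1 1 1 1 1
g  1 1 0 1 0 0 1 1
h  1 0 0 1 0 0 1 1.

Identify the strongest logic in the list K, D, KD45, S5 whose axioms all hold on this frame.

Serial (axiom D): yes — every world has a successor (e.g. a S a).
Euclidean (axiom 5): no — a S c and a S f, but not c S f.
Transitive (axiom 4): no — a S c and c S h, but not a S h.
Reflexive (axiom T): yes — every world is S-related to itself.
So F validates K, D; KD45 would additionally require S to be Euclidean and transitive. The strongest is D.

D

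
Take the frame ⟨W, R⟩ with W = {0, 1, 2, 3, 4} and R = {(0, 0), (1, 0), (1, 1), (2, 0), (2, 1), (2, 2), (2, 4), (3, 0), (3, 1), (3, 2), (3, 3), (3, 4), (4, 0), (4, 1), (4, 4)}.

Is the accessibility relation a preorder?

Yes

Reflexive: yes — every world is R-related to itself.
Transitive: yes — every two-step R-path is closed by a direct edge.
So R is a preorder.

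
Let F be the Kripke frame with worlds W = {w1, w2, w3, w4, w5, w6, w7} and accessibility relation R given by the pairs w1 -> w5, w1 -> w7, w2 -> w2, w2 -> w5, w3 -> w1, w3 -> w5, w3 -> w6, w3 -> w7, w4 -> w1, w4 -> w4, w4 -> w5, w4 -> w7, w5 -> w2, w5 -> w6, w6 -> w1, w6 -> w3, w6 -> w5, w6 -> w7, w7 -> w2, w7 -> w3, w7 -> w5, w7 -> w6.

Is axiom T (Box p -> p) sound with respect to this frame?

Axiom T corresponds to the accessibility relation being reflexive.
Reflexive: no — w1 is not related to itself.

No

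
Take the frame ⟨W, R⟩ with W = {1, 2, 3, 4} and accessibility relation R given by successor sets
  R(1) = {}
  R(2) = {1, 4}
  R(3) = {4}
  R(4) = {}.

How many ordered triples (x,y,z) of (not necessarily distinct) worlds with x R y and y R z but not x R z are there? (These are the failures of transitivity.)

R is transitive; there are no such tuples.

0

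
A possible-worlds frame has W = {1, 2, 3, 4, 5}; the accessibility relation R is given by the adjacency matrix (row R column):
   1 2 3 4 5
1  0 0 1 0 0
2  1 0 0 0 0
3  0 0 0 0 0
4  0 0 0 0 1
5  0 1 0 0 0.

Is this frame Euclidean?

No

Euclidean: no — 1 R 3 and 1 R 3, but not 3 R 3.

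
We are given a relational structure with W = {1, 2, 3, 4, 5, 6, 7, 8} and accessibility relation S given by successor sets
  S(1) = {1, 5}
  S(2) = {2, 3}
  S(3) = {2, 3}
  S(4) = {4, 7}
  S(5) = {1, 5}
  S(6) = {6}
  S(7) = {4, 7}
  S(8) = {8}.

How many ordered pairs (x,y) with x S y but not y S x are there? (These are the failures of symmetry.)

0

S is symmetric; there are no such tuples.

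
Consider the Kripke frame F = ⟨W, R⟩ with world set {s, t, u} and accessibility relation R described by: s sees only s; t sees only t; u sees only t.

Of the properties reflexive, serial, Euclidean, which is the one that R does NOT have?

reflexive

Reflexive: no — u is not related to itself.
Serial: yes — every world has a successor (e.g. s R s).
Euclidean: yes — any two successors of a common world are R-related.
Only reflexive fails.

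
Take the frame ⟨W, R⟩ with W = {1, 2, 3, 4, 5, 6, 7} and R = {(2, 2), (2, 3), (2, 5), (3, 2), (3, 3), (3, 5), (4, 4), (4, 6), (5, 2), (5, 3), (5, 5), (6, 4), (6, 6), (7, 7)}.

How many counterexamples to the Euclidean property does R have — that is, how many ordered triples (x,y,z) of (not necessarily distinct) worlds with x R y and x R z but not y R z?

R is Euclidean; there are no such tuples.

0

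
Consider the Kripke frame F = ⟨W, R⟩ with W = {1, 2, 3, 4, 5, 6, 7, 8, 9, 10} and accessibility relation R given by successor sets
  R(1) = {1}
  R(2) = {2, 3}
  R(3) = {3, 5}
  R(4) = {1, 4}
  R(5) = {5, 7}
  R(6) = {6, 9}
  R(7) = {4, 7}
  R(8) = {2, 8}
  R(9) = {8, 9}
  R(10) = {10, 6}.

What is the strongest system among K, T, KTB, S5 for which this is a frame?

T

Reflexive (axiom T): yes — every world is R-related to itself.
Symmetric (axiom B): no — 10 R 6 but not 6 R 10.
Euclidean (axiom 5): no — 10 R 6 and 10 R 10, but not 6 R 10.
So F validates K, T; KTB would additionally require R to be symmetric. The strongest is T.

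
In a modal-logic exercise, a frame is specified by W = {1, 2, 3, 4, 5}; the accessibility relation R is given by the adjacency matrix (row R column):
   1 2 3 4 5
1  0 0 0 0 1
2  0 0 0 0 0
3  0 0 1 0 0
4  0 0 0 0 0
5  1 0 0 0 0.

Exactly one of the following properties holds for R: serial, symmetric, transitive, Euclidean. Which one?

symmetric

Serial: no — 2 has no R-successor.
Symmetric: yes — every pair in R has its reverse in R.
Transitive: no — 1 R 5 and 5 R 1, but not 1 R 1.
Euclidean: no — 1 R 5 and 1 R 5, but not 5 R 5.
Only symmetric holds.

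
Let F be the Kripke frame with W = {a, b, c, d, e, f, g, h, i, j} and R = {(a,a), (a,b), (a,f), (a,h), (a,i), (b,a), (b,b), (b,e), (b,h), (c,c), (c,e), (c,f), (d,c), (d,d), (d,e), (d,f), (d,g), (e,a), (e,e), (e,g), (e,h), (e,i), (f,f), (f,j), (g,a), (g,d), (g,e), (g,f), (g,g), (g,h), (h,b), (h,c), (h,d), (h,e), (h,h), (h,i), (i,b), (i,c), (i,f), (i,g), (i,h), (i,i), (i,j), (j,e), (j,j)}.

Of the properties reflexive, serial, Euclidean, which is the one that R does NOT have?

Reflexive: yes — every world is R-related to itself.
Serial: yes — every world has a successor (e.g. a R a).
Euclidean: no — a R b and a R f, but not b R f.
Only Euclidean fails.

Euclidean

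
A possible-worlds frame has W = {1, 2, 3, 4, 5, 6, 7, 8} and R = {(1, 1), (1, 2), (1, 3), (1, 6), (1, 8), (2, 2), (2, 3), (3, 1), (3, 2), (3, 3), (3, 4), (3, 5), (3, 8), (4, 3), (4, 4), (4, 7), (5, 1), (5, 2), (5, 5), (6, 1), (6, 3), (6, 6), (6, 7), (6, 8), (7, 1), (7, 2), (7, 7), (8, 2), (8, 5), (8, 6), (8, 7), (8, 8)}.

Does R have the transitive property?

Transitive: no — 1 R 3 and 3 R 4, but not 1 R 4.

No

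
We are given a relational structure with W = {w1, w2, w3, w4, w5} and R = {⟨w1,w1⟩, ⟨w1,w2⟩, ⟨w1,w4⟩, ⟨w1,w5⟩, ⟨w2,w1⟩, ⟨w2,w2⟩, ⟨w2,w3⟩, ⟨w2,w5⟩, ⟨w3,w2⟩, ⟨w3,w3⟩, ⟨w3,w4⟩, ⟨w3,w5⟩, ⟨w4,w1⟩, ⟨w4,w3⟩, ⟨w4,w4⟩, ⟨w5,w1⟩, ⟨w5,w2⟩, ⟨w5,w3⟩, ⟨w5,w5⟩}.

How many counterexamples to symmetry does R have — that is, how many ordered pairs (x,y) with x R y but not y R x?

R is symmetric; there are no such tuples.

0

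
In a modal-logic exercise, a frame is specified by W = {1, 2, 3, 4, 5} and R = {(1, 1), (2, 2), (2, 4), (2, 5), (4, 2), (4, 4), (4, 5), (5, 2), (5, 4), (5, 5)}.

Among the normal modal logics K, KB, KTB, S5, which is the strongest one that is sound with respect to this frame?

Symmetric (axiom B): yes — every pair in R has its reverse in R.
Reflexive (axiom T): no — 3 is not related to itself.
Euclidean (axiom 5): yes — any two successors of a common world are R-related.
So F validates K, KB; KTB would additionally require R to be reflexive. The strongest is KB.

KB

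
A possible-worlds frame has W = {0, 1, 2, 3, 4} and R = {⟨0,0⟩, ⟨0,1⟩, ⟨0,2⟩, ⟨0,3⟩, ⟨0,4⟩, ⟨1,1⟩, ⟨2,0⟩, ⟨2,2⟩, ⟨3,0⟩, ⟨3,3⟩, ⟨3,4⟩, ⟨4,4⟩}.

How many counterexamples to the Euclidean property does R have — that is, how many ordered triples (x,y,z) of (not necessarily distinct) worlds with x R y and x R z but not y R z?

Enumerating: (0,1,0), (0,1,2), (0,1,3), (0,1,4), (0,2,1), (0,2,3), (0,2,4), (0,3,1), (0,3,2), (0,4,0), (0,4,1), (0,4,2), (0,4,3), (3,4,0), (3,4,3).

15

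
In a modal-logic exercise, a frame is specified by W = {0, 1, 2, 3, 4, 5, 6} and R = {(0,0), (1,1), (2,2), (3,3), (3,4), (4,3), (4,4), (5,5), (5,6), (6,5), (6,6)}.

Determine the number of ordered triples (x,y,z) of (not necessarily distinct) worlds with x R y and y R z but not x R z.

R is transitive; there are no such tuples.

0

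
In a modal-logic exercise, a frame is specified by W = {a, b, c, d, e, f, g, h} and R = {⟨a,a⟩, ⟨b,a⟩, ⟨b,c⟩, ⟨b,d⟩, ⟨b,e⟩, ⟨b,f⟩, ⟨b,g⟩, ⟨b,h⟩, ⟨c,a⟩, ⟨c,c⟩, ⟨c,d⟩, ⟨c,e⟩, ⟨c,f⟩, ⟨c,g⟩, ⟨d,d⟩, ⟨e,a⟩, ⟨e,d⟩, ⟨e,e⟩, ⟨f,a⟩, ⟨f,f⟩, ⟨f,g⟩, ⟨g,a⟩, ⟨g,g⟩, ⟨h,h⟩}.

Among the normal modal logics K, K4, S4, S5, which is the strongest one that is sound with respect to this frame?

Transitive (axiom 4): yes — every two-step R-path is closed by a direct edge.
Reflexive (axiom T): no — b is not related to itself.
Euclidean (axiom 5): no — b R a and b R c, but not a R c.
So F validates K, K4; S4 would additionally require R to be reflexive. The strongest is K4.

K4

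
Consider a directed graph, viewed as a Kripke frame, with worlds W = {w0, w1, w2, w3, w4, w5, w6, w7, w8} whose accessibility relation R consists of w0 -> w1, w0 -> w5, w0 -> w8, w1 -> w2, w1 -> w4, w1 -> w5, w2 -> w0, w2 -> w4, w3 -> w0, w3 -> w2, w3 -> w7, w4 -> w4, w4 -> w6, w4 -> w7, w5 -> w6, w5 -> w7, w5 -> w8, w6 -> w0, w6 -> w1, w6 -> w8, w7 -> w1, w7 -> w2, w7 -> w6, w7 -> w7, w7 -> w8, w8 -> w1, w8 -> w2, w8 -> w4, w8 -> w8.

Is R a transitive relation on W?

No

Transitive: no — w0 R w1 and w1 R w2, but not w0 R w2.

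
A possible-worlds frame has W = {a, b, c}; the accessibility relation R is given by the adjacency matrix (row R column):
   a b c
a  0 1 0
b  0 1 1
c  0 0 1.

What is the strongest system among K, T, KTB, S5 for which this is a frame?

Reflexive (axiom T): no — a is not related to itself.
Symmetric (axiom B): no — a R b but not b R a.
Euclidean (axiom 5): no — b R c and b R b, but not c R b.
So F validates K; T would additionally require R to be reflexive. The strongest is K.

K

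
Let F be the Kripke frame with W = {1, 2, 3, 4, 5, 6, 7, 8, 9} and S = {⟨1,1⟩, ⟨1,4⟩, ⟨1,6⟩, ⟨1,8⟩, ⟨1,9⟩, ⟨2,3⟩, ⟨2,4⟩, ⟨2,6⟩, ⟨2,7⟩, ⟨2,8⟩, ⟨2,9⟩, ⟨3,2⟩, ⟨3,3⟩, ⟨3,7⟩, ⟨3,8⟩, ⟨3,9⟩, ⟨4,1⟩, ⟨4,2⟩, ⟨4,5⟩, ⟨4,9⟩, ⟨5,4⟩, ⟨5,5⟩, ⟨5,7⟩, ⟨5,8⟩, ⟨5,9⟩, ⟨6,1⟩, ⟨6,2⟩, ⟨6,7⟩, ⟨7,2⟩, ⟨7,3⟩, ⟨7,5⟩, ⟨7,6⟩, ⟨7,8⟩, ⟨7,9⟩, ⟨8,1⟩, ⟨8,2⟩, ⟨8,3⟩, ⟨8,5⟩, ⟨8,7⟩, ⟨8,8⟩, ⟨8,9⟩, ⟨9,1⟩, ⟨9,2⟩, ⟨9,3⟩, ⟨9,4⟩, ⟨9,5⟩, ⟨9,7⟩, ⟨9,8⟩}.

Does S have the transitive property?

No

Transitive: no — 1 S 4 and 4 S 2, but not 1 S 2.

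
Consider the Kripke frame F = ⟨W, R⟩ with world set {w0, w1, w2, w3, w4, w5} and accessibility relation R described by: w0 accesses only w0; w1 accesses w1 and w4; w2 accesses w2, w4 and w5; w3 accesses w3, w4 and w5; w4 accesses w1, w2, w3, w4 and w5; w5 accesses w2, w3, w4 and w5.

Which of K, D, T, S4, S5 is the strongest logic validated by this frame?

Serial (axiom D): yes — every world has a successor (e.g. w0 R w0).
Reflexive (axiom T): yes — every world is R-related to itself.
Transitive (axiom 4): no — w1 R w4 and w4 R w2, but not w1 R w2.
Euclidean (axiom 5): no — w4 R w1 and w4 R w2, but not w1 R w2.
So F validates K, D, T; S4 would additionally require R to be transitive. The strongest is T.

T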